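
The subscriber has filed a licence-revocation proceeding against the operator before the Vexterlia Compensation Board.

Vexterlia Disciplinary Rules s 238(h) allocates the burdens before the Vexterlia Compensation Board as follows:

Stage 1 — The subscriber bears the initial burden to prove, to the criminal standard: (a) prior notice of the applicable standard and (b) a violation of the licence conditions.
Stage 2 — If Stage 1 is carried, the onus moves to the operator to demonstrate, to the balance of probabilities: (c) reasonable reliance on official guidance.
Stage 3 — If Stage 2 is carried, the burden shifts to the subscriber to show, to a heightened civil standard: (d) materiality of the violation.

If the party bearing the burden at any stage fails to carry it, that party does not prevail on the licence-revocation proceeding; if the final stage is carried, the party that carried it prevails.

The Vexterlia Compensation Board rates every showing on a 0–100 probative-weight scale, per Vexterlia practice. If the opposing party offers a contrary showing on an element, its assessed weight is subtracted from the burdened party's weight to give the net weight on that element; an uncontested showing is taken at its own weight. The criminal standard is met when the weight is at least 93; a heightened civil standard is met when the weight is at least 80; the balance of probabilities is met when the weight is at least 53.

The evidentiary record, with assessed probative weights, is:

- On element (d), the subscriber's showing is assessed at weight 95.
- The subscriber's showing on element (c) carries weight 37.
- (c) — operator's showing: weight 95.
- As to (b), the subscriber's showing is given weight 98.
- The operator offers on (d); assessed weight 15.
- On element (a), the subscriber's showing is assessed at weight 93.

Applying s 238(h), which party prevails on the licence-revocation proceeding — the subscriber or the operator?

subscriber

Stage 1 (subscriber, the criminal standard, weight is at least 93): (a) 93 ≥ 93 — meets; (b) 98 ≥ 93 — meets.
  All elements met. The burden passes to the operator.
Stage 2 (operator, the balance of probabilities, weight is at least 53): (c) net 95−37=58 ≥ 53 — meets.
  The operator carries Stage 2; the subscriber now bears the burden.
Stage 3 (subscriber, a heightened civil standard, weight is at least 80): (d) net 95−15=80 ≥ 80 — meets.
  Stage 3 carried; the final stage is satisfied.
With every stage satisfied, the subscriber prevails.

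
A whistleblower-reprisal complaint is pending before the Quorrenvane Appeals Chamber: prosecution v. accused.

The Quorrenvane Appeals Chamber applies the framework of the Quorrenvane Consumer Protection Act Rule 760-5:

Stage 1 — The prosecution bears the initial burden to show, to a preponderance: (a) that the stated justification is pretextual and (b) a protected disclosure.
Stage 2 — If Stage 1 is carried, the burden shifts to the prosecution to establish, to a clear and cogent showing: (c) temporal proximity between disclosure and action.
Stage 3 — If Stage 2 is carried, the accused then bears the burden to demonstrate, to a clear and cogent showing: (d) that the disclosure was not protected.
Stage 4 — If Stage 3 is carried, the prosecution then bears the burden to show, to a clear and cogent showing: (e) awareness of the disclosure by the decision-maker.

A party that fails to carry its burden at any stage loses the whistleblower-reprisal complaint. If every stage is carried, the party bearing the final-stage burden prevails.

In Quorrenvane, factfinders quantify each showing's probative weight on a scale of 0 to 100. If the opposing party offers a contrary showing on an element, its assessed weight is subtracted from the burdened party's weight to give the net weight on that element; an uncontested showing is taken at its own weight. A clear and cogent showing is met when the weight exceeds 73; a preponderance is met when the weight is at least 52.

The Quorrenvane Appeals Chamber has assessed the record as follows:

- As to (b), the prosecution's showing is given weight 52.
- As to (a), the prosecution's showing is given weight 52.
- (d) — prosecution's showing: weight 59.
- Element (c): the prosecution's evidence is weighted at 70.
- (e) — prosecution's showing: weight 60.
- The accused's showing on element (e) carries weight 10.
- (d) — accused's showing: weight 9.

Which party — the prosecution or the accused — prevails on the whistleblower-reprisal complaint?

At Stage 1 the prosecution must meet a preponderance (weight is at least 52): on (a) the weight is 52, ≥ 52, so (a) meets the standard; on (b) the weight is 52, which does reach 52, so (b) meets the standard.
  Stage 1 carried; the burden remains with the prosecution.
At Stage 2 the prosecution must meet a clear and cogent showing (weight exceeds 73): on (c) the weight is 70, which does not exceed 73, so (c) does not meet the standard.
  Not every element is met, so the prosecution fails to carry Stage 2.
The analysis ends at Stage 2; the accused prevails.

accused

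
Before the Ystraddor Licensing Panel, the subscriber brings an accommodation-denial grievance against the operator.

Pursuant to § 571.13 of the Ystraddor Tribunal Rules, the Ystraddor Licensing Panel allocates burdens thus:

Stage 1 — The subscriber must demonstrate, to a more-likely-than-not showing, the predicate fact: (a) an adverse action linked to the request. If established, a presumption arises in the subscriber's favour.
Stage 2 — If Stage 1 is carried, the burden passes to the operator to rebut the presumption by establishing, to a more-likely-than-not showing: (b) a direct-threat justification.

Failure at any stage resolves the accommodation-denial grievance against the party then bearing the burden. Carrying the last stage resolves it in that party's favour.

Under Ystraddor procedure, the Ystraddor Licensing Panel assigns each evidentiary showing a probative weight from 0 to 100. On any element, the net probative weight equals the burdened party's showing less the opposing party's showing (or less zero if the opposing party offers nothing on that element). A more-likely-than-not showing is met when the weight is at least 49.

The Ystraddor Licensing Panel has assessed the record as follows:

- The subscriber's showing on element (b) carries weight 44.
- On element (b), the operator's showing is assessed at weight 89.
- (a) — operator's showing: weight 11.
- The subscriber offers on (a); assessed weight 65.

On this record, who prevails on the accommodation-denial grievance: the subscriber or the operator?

subscriber

Stage 1 (subscriber, a more-likely-than-not showing, weight is at least 49): (a) net 65−11=54 ≥ 49 — meets.
  Stage 1 is satisfied; the onus moves to the operator.
Stage 2 (operator, a more-likely-than-not showing, weight is at least 49): (b) net 89−44=45 < 49 — fails.
  Stage 2 not carried; the operator fails its burden.
The subscriber prevails.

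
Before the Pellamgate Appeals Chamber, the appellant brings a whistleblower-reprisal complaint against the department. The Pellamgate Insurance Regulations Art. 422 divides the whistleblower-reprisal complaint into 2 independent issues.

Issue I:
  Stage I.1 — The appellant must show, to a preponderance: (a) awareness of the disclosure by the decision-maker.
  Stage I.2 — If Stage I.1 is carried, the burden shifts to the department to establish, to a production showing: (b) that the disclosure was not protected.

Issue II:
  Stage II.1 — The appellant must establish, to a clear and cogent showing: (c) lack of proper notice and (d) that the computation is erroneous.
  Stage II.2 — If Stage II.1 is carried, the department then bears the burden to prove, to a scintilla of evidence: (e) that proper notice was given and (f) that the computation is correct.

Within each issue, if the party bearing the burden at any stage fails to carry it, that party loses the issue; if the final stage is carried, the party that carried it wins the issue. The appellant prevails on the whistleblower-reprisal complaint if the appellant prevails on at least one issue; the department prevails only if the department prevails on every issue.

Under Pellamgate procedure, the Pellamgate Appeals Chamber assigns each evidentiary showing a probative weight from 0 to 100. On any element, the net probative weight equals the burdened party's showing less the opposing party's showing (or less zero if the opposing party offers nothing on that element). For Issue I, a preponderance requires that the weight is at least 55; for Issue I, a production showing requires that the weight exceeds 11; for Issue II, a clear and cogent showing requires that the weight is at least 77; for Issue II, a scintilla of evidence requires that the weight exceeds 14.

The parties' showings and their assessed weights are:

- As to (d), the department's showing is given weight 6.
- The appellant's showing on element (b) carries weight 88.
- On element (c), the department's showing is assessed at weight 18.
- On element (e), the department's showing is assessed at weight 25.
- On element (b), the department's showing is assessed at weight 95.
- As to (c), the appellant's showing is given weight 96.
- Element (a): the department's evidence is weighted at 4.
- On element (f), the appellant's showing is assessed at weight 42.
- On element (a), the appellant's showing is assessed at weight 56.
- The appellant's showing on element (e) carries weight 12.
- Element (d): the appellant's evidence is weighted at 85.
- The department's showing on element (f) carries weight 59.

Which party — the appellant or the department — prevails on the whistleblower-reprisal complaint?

appellant

— Issue I —
At Stage I.1 the appellant must meet a preponderance (weight is at least 55): on (a) the weight is 56 less the opposing 4 gives net 52, which does not reach 55, so (a) does not meet the standard.
  The appellant does not carry Stage I.1.
The department prevails on this issue.
— Issue II —
Stage II.1 (appellant, a clear and cogent showing, weight is at least 77): (c) net 96−18=78 ≥ 77 — meets; (d) net 85−6=79 ≥ 77 — meets.
  The appellant carries Stage II.1; the department now bears the burden.
Stage II.2 (department, a scintilla of evidence, weight exceeds 14): (e) net 25−12=13 ≤ 14 — fails; (f) net 59−42=17 > 14 — meets.
  Stage II.2 not carried; the department fails its burden.
The analysis ends at Stage II.2; the appellant prevails on this issue.
Per-issue: Issue I → department; Issue II → appellant. The appellant must prevail on at least one issue; overall, the appellant prevails.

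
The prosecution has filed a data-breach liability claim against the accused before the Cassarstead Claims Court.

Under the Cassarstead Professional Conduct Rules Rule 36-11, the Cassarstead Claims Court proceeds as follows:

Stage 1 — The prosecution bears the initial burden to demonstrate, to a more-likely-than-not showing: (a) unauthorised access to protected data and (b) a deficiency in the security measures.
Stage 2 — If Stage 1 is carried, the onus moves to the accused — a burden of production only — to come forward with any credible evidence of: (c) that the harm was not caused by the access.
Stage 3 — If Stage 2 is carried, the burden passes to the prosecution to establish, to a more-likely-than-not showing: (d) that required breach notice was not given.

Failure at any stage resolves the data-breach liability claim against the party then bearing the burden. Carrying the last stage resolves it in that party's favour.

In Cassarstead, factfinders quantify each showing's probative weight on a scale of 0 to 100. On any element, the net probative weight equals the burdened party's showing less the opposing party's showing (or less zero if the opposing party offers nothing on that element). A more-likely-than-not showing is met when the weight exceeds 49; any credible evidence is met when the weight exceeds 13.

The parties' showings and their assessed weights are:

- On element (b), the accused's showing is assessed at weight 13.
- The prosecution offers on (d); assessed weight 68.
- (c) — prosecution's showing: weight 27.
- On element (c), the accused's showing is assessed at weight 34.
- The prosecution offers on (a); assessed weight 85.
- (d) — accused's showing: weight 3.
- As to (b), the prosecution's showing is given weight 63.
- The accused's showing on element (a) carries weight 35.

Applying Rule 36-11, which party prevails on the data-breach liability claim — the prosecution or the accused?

prosecution

Stage 1 (prosecution, a more-likely-than-not showing, weight exceeds 49): (a) net 85−35=50 > 49 — meets; (b) net 63−13=50 > 49 — meets.
  All elements met. The burden passes to the accused.
Stage 2 (accused, any credible evidence, weight exceeds 13): (c) net 34−27=7 ≤ 13 — fails.
  Not every element is met, so the accused fails to carry Stage 2.
The analysis ends at Stage 2; the prosecution prevails.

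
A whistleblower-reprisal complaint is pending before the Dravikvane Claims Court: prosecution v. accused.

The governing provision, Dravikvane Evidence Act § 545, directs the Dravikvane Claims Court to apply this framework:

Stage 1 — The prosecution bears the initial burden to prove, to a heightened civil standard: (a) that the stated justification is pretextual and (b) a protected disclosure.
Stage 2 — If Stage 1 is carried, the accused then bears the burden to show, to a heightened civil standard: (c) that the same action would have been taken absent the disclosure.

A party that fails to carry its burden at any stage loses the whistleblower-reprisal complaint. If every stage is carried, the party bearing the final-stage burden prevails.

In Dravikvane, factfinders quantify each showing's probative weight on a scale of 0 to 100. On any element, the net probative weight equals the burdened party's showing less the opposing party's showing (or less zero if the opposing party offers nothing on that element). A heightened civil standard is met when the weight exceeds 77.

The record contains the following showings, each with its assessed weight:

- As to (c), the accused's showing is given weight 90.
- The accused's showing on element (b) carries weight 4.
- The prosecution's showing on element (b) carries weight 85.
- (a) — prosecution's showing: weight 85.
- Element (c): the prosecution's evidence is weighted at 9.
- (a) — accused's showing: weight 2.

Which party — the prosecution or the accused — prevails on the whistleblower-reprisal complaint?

accused

At Stage 1 the prosecution must meet a heightened civil standard (weight exceeds 77): on (a) the weight is 85 less the opposing 2 gives net 83, > 77, so (a) meets the standard; on (b) the weight is 85 less the opposing 4 gives net 81, > 77, so (b) meets the standard.
  The prosecution carries Stage 1; the accused now bears the burden.
At Stage 2 the accused must meet a heightened civil standard (weight exceeds 77): on (c) the weight is 90 less the opposing 9 gives net 81, which does exceed 77, so (c) meets the standard.
  Stage 2 carried; the final stage is satisfied.
With every stage satisfied, the accused prevails.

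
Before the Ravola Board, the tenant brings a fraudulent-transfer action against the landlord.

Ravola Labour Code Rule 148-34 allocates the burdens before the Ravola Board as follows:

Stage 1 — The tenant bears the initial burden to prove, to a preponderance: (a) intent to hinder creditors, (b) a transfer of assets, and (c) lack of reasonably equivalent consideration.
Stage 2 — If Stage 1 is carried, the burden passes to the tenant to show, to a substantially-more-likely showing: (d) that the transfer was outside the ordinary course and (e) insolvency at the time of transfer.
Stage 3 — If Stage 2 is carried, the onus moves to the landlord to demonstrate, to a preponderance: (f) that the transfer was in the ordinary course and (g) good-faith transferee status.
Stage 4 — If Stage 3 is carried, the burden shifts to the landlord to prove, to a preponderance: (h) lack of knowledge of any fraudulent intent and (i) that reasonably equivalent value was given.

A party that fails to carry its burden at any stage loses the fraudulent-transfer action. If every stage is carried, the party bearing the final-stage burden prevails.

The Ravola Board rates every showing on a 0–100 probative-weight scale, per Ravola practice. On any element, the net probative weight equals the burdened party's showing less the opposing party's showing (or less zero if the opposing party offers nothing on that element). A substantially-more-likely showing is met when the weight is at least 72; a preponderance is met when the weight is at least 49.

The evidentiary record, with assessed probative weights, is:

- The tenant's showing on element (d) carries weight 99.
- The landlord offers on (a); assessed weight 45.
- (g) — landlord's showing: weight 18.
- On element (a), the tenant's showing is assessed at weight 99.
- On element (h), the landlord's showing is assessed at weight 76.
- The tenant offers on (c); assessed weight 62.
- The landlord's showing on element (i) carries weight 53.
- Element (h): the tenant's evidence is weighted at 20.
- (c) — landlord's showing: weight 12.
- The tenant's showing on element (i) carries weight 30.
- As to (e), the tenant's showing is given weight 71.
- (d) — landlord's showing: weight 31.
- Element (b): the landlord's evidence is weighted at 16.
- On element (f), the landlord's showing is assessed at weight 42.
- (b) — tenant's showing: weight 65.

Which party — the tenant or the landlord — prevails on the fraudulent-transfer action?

At Stage 1 the tenant must meet a preponderance (weight is at least 49): on (a) the weight is 99 less the opposing 45 gives net 54, ≥ 49, so (a) meets the standard; on (b) the weight is 65 less the opposing 16 gives net 49, ≥ 49, so (b) meets the standard; on (c) the weight is 62 less the opposing 12 gives net 50, which does reach 49, so (c) meets the standard.
  Stage 1 is satisfied; the tenant continues to bear the burden.
At Stage 2 the tenant must meet a substantially-more-likely showing (weight is at least 72): on (d) the weight is 99 less the opposing 31 gives net 68, < 72, so (d) does not meet the standard; on (e) the weight is 71, which does not reach 72, so (e) does not meet the standard.
  Stage 2 not carried; the tenant fails its burden.
The analysis ends at Stage 2; the landlord prevails.

landlord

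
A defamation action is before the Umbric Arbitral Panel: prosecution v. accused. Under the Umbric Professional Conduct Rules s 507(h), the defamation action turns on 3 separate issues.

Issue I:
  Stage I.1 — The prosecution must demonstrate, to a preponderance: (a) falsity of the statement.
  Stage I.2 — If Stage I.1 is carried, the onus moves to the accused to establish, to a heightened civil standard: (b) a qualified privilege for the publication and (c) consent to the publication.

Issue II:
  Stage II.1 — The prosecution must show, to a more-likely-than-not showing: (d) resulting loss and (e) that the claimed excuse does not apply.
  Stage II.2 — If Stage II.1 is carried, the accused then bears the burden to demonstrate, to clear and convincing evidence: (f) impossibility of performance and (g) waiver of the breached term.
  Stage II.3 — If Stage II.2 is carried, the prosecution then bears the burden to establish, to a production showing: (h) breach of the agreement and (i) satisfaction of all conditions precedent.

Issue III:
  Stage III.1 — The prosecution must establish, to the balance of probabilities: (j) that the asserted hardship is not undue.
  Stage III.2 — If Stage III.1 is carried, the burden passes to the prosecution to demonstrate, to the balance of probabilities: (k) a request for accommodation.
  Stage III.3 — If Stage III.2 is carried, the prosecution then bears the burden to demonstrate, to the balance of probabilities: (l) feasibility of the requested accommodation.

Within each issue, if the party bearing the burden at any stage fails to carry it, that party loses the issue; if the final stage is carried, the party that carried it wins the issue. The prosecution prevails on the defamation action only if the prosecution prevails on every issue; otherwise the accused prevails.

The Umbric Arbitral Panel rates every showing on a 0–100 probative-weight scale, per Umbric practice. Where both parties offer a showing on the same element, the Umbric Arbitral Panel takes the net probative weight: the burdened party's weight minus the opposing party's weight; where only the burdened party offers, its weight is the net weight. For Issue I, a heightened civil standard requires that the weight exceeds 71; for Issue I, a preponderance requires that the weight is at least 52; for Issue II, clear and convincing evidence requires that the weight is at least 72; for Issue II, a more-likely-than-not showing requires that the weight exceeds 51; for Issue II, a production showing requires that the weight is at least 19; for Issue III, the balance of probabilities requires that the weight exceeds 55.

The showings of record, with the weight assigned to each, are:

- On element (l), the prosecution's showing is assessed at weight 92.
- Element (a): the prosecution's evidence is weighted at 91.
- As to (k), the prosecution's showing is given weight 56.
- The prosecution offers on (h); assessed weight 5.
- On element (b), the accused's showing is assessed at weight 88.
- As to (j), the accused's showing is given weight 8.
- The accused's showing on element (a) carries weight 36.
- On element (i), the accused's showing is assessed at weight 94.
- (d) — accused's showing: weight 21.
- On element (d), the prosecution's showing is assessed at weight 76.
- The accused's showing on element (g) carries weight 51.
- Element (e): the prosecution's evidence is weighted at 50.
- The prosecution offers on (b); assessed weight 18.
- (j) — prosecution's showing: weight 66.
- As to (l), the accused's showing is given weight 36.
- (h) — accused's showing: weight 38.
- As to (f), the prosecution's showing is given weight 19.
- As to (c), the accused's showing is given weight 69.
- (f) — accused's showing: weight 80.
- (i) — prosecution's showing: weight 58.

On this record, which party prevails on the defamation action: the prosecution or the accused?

— Issue I —
Stage I.1 — burden on prosecution; standard: a preponderance (weight is at least 52).
    (a): 91 − 36 = 55 ≥ 52 [met]
  The prosecution carries Stage I.1; the accused now bears the burden.
Stage I.2 — burden on accused; standard: a heightened civil standard (weight exceeds 71).
    (b): 88 − 18 = 70 ≤ 71 [not met]
    (c): 69 ≤ 71 [not met]
  The accused does not carry Stage I.2.
The prosecution prevails on this issue.
— Issue II —
Stage II.1 — burden on prosecution; standard: a more-likely-than-not showing (weight exceeds 51).
    (d): 76 − 21 = 55 > 51 [met]
    (e): 50 ≤ 51 [not met]
  The prosecution does not carry Stage II.1.
The accused prevails on this issue.
— Issue III —
Stage III.1 — burden on prosecution; standard: the balance of probabilities (weight exceeds 55).
    (j): 66 − 8 = 58 > 55 [met]
  All elements met. The prosecution retains the burden for Stage III.2.
Stage III.2 — burden on prosecution; standard: the balance of probabilities (weight exceeds 55).
    (k): 56 > 55 [met]
  All elements met. The prosecution retains the burden for Stage III.3.
Stage III.3 — burden on prosecution; standard: the balance of probabilities (weight exceeds 55).
    (l): 92 − 36 = 56 > 55 [met]
  All elements met at the final stage.
All stages carried — the prosecution prevails on this issue.
Per-issue: Issue I → prosecution; Issue II → accused; Issue III → prosecution. The prosecution must prevail on every issue; overall, the accused prevails.

accused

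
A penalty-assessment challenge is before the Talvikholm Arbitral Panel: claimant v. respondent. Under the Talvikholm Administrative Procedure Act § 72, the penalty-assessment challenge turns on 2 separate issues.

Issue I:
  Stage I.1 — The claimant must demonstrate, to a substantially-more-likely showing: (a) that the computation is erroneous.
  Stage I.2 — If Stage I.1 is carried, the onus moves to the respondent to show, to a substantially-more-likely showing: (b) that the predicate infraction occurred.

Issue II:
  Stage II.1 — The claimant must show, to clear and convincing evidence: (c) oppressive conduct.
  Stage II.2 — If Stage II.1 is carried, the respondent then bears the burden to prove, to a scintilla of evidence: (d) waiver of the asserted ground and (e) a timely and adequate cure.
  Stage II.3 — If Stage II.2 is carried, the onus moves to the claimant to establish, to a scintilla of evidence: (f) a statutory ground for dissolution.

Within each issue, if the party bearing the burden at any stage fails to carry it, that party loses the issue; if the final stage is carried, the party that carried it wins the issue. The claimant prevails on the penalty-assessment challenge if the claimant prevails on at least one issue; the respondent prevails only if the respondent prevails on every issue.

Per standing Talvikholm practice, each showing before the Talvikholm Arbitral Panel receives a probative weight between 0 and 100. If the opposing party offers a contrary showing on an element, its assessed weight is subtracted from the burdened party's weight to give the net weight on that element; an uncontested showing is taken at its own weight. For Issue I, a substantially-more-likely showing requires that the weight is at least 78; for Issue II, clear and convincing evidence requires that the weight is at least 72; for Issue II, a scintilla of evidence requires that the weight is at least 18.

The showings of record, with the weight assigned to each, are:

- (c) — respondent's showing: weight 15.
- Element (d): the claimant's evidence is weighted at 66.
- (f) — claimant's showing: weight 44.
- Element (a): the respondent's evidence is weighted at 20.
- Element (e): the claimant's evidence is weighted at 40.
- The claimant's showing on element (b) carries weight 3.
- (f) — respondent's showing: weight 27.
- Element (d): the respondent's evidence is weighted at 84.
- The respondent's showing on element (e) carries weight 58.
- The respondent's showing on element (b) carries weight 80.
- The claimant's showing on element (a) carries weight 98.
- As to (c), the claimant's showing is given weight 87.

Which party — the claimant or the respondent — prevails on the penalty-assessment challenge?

— Issue I —
Stage I.1 — burden on claimant; standard: a substantially-more-likely showing (weight is at least 78).
    (a): 98 − 20 = 78 ≥ 78 [met]
  Stage I.1 carried; the burden shifts to the respondent.
Stage I.2 — burden on respondent; standard: a substantially-more-likely showing (weight is at least 78).
    (b): 80 − 3 = 77 < 78 [not met]
  The respondent does not carry Stage I.2.
The analysis ends at Stage I.2; the claimant prevails on this issue.
— Issue II —
At Stage II.1 the claimant must meet clear and convincing evidence (weight is at least 72): on (c) the weight is 87 less the opposing 15 gives net 72, ≥ 72, so (c) meets the standard.
  All elements met. The burden passes to the respondent.
At Stage II.2 the respondent must meet a scintilla of evidence (weight is at least 18): on (d) the weight is 84 less the opposing 66 gives net 18, ≥ 18, so (d) meets the standard; on (e) the weight is 58 less the opposing 40 gives net 18, ≥ 18, so (e) meets the standard.
  All elements met. The burden passes to the claimant.
At Stage II.3 the claimant must meet a scintilla of evidence (weight is at least 18): on (f) the weight is 44 less the opposing 27 gives net 17, which does not reach 18, so (f) does not meet the standard.
  Stage II.3 not carried; the claimant fails its burden.
The analysis ends at Stage II.3; the respondent prevails on this issue.
Per-issue: Issue I → claimant; Issue II → respondent. The claimant must prevail on at least one issue; overall, the claimant prevails.

claimant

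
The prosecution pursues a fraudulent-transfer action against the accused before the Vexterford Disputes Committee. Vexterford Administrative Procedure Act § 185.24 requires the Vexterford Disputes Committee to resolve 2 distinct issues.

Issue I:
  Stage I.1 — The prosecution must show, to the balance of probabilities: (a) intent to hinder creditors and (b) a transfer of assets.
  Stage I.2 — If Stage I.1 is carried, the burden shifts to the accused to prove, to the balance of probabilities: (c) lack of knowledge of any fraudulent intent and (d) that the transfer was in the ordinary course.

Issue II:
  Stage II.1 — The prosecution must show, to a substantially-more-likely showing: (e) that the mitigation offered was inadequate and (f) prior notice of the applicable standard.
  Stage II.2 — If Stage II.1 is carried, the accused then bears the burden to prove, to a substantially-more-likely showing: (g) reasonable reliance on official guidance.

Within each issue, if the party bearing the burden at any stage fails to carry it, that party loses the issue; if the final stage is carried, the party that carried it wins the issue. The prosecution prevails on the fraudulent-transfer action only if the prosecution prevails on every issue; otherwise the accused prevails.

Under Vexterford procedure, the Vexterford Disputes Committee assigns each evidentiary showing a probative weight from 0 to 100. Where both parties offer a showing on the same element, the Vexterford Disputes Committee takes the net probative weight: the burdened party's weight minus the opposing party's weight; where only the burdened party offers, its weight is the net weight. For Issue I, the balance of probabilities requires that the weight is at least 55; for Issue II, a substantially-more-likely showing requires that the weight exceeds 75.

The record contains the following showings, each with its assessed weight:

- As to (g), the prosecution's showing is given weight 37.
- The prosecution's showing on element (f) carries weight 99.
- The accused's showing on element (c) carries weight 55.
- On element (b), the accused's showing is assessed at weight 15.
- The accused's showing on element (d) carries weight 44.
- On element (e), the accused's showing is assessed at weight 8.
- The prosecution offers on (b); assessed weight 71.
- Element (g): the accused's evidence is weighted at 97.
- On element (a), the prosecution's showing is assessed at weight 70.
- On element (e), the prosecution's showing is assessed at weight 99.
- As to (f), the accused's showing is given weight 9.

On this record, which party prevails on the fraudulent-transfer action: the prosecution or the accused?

prosecution

— Issue I —
Stage I.1 (prosecution, the balance of probabilities, weight is at least 55): (a) 70 ≥ 55 — meets; (b) net 71−15=56 ≥ 55 — meets.
  The prosecution carries Stage I.1; the accused now bears the burden.
Stage I.2 (accused, the balance of probabilities, weight is at least 55): (c) 55 ≥ 55 — meets; (d) 44 < 55 — fails.
  Not every element is met, so the accused fails to carry Stage I.2.
The analysis ends at Stage I.2; the prosecution prevails on this issue.
— Issue II —
At Stage II.1 the prosecution must meet a substantially-more-likely showing (weight exceeds 75): on (e) the weight is 99 less the opposing 8 gives net 91, > 75, so (e) meets the standard; on (f) the weight is 99 less the opposing 9 gives net 90, > 75, so (f) meets the standard.
  The prosecution carries Stage II.1; the accused now bears the burden.
At Stage II.2 the accused must meet a substantially-more-likely showing (weight exceeds 75): on (g) the weight is 97 less the opposing 37 gives net 60, ≤ 75, so (g) does not meet the standard.
  The accused does not carry Stage II.2.
The analysis ends at Stage II.2; the prosecution prevails on this issue.
Per-issue: Issue I → prosecution; Issue II → prosecution. The prosecution must prevail on every issue; overall, the prosecution prevails.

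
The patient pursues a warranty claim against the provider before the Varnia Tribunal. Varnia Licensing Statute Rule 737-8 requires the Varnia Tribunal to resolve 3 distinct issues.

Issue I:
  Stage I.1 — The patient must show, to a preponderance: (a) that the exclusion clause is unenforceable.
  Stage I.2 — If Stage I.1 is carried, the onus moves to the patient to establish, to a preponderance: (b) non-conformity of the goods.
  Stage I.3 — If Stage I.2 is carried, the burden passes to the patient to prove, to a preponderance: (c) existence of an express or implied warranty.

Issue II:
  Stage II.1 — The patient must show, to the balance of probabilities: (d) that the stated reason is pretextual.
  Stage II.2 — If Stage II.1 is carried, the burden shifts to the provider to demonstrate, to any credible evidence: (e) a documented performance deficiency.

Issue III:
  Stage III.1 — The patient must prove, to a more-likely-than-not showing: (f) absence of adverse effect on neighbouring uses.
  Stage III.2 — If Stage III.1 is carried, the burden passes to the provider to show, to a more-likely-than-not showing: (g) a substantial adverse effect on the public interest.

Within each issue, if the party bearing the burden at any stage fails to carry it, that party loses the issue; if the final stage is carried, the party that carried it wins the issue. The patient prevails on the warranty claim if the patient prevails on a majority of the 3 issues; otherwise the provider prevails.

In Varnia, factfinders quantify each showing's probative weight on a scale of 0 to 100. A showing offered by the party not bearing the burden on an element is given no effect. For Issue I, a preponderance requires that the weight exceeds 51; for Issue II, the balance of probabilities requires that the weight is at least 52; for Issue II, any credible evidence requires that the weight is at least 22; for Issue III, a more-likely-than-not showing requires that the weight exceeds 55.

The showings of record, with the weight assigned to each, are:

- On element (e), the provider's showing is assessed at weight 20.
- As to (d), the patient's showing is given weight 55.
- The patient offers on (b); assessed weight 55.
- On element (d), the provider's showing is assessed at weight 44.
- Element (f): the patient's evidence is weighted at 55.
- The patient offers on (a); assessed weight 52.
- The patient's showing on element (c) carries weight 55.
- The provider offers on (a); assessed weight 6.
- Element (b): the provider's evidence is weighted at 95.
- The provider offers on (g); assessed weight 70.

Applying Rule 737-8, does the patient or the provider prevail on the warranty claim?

patient

— Issue I —
Stage I.1 (patient, a preponderance, weight exceeds 51): (a) 52 (provider's 6 disregarded) > 51 — meets.
  Stage I.1 is satisfied; the patient continues to bear the burden.
Stage I.2 (patient, a preponderance, weight exceeds 51): (b) 55 (provider's 95 disregarded) > 51 — meets.
  All elements met. The patient retains the burden for Stage I.3.
Stage I.3 (patient, a preponderance, weight exceeds 51): (c) 55 > 51 — meets.
  All elements met at the final stage.
All stages carried — the patient prevails on this issue.
— Issue II —
At Stage II.1 the patient must meet the balance of probabilities (weight is at least 52): on (d) the weight is 55 (the provider's 44 is given no effect), ≥ 52, so (d) meets the standard.
  All elements met. The burden passes to the provider.
At Stage II.2 the provider must meet any credible evidence (weight is at least 22): on (e) the weight is 20, which does not reach 22, so (e) does not meet the standard.
  Stage II.2 not carried; the provider fails its burden.
So the patient prevails on this issue.
— Issue III —
Stage III.1 (patient, a more-likely-than-not showing, weight exceeds 55): (f) 55 ≤ 55 — fails.
  Not every element is met, so the patient fails to carry Stage III.1.
The analysis ends at Stage III.1; the provider prevails on this issue.
Per-issue: Issue I → patient; Issue II → patient; Issue III → provider. The patient must prevail on a majority of issues; overall, the patient prevails.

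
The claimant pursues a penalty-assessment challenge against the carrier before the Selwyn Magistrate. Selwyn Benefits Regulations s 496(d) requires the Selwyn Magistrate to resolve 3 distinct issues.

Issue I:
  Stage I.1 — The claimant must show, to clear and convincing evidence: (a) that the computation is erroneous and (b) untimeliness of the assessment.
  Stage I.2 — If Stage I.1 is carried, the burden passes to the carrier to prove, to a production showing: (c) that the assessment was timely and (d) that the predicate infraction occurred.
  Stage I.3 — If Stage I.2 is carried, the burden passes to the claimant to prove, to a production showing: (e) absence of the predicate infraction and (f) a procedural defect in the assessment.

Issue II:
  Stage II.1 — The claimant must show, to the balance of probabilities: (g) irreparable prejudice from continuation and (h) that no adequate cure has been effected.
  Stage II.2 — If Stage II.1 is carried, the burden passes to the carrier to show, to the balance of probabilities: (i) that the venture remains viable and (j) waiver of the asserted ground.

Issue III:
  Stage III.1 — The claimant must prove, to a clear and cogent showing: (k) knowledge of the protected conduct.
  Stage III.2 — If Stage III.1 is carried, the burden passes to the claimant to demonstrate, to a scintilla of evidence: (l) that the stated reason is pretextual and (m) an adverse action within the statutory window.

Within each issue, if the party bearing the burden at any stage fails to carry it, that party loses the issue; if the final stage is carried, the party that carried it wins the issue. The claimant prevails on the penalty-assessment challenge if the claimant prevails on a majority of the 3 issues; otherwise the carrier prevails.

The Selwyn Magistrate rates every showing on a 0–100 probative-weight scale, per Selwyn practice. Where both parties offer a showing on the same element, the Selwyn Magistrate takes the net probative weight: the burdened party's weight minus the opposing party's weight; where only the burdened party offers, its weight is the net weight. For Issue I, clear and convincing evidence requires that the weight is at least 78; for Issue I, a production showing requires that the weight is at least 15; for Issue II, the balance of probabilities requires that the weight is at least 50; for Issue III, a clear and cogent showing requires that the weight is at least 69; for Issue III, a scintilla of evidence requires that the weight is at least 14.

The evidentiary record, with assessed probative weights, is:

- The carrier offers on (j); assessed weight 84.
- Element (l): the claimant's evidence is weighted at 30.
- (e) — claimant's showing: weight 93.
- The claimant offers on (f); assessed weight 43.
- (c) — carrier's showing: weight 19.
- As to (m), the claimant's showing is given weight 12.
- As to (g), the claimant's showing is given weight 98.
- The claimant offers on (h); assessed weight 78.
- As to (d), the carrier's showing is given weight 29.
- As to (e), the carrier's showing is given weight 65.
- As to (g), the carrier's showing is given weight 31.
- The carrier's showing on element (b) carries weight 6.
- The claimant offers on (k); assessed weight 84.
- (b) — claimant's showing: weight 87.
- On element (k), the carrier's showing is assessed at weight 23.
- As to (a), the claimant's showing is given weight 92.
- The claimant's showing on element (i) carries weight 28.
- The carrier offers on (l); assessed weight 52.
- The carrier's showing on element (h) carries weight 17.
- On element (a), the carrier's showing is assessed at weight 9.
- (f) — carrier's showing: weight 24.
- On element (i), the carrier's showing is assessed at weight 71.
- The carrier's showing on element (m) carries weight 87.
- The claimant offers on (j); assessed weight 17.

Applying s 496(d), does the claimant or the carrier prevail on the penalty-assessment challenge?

— Issue I —
Stage I.1 — burden on claimant; standard: clear and convincing evidence (weight is at least 78).
    (a): 92 − 9 = 83 ≥ 78 [met]
    (b): 87 − 6 = 81 ≥ 78 [met]
  The claimant carries Stage I.1; the carrier now bears the burden.
Stage I.2 — burden on carrier; standard: a production showing (weight is at least 15).
    (c): 19 ≥ 15 [met]
    (d): 29 ≥ 15 [met]
  Stage I.2 is satisfied; the onus moves to the claimant.
Stage I.3 — burden on claimant; standard: a production showing (weight is at least 15).
    (e): 93 − 65 = 28 ≥ 15 [met]
    (f): 43 − 24 = 19 ≥ 15 [met]
  Stage I.3 carried; the final stage is satisfied.
All stages carried — the claimant prevails on this issue.
— Issue II —
Stage II.1 (claimant, the balance of probabilities, weight is at least 50): (g) net 98−31=67 ≥ 50 — meets; (h) net 78−17=61 ≥ 50 — meets.
  Stage II.1 is satisfied; the onus moves to the carrier.
Stage II.2 (carrier, the balance of probabilities, weight is at least 50): (i) net 71−28=43 < 50 — fails; (j) net 84−17=67 ≥ 50 — meets.
  Not every element is met, so the carrier fails to carry Stage II.2.
The claimant prevails on this issue.
— Issue III —
At Stage III.1 the claimant must meet a clear and cogent showing (weight is at least 69): on (k) the weight is 84 less the opposing 23 gives net 61, which does not reach 69, so (k) does not meet the standard.
  Not every element is met, so the claimant fails to carry Stage III.1.
So the carrier prevails on this issue.
Per-issue: Issue I → claimant; Issue II → claimant; Issue III → carrier. The claimant must prevail on a majority of issues; overall, the claimant prevails.

claimant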